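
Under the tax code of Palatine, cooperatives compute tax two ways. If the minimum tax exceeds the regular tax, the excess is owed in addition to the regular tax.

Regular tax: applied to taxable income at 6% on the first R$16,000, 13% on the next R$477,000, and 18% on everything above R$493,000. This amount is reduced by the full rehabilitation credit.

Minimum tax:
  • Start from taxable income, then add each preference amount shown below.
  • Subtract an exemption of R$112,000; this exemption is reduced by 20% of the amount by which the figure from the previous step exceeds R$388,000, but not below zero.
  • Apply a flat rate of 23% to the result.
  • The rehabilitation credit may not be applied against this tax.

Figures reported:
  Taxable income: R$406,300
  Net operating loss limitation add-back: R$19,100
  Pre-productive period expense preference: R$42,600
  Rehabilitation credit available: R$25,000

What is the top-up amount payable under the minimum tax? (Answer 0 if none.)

Minimum tax:
  Adjusted income: R$406,300 + R$19,100 + R$42,600 = R$468,000
  Exemption: R$112,000 − 20% × (R$468,000 − R$388,000) = R$112,000 − R$16,000 = R$96,000
  Base: R$468,000 − R$96,000 = R$372,000
  R$372,000 × 23% = R$85,560

Regular tax:
  R$16,000 × 6% = R$960
  R$390,300 × 13% = R$50,739
  → R$51,699
  Less rehabilitation credit R$25,000 → R$26,699

Excess of minimum tax over regular tax: R$85,560 − R$26,699 = R$58,861.

R$58,861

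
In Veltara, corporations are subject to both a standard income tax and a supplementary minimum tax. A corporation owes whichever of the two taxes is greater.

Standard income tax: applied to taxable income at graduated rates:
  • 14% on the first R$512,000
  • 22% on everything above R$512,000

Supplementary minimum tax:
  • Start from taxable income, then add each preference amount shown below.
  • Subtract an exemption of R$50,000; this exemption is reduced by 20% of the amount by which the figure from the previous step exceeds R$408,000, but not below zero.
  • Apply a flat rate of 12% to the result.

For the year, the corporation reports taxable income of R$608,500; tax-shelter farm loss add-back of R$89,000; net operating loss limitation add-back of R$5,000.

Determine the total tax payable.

R$92,910

Supplementary minimum tax:
  Adjusted income: R$608,500 + R$89,000 + R$5,000 = R$702,500
  Exemption: 20% × (R$702,500 − R$408,000) = R$58,900 ≥ R$50,000, so the exemption is fully phased out
  Base: R$702,500 − R$0 = R$702,500
  R$702,500 × 12% = R$84,300

Standard income tax:
  R$512,000 × 14% = R$71,680
  R$96,500 × 22% = R$21,230
  → R$92,910

R$92,910 > R$84,300, so the standard income tax governs.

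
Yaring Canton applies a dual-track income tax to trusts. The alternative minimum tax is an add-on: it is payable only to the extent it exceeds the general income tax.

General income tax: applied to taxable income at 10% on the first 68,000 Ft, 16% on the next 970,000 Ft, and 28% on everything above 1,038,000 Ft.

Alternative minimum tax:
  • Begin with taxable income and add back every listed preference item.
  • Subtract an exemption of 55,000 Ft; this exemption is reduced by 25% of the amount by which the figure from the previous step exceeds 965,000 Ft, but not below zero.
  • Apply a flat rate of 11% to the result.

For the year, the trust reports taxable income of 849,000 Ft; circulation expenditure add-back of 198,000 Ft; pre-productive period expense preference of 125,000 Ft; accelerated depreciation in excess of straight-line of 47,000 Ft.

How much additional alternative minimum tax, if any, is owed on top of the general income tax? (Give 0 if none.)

2,330 Ft

General income tax:
  68,000 Ft × 10% = 6,800 Ft
  781,000 Ft × 16% = 124,960 Ft
  → 131,760 Ft

Alternative minimum tax:
  Adjusted income: 849,000 Ft + 198,000 Ft + 125,000 Ft + 47,000 Ft = 1,219,000 Ft
  Exemption: 25% × (1,219,000 Ft − 965,000 Ft) = 63,500 Ft ≥ 55,000 Ft, so the exemption is fully phased out
  Base: 1,219,000 Ft − 0 Ft = 1,219,000 Ft
  1,219,000 Ft × 11% = 134,090 Ft

Excess of alternative minimum tax over general income tax: 134,090 Ft − 131,760 Ft = 2,330 Ft.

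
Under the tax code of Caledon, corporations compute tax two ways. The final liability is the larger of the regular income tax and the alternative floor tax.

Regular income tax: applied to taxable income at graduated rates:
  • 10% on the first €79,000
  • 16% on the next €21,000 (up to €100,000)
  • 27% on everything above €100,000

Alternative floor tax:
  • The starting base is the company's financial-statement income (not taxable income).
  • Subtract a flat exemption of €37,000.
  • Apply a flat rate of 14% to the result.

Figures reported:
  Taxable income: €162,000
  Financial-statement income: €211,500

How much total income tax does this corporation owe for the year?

Regular income tax:
  €79,000 × 10% = €7,900
  €21,000 × 16% = €3,360
  €62,000 × 27% = €16,740
  → €28,000

Alternative floor tax:
  Base (financial-statement income): €211,500
  Less exemption €37,000 → base €174,500
  €174,500 × 14% = €24,430

€28,000 > €24,430, so the regular income tax governs.

€28,000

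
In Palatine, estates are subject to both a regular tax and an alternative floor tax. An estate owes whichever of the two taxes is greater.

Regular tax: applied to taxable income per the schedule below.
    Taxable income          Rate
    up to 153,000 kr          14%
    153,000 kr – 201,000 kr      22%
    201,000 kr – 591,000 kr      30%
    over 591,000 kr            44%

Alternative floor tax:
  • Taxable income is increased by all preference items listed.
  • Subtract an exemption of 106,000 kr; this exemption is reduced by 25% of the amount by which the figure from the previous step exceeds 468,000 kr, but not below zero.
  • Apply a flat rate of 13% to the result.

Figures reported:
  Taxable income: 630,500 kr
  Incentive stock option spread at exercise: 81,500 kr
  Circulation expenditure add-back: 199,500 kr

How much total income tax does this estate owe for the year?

Regular tax:
  153,000 kr × 14% = 21,420 kr
  48,000 kr × 22% = 10,560 kr
  390,000 kr × 30% = 117,000 kr
  39,500 kr × 44% = 17,380 kr
  → 166,360 kr

Alternative floor tax:
  Adjusted income: 630,500 kr + 81,500 kr + 199,500 kr = 911,500 kr
  Exemption: 25% × (911,500 kr − 468,000 kr) = 110,875 kr ≥ 106,000 kr, so the exemption is fully phased out
  Base: 911,500 kr − 0 kr = 911,500 kr
  911,500 kr × 13% = 118,495 kr

166,360 kr > 118,495 kr, so the regular tax governs.

166,360 kr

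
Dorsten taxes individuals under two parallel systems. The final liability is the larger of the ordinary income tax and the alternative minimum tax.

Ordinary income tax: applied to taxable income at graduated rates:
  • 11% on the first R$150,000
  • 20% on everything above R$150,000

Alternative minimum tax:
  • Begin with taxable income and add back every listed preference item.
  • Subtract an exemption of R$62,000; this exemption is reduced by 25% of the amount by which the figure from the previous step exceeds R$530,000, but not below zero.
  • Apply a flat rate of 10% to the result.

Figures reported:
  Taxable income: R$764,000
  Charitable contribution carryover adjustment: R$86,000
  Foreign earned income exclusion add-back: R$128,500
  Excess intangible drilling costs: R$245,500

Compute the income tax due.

Ordinary income tax:
  R$150,000 × 11% = R$16,500
  R$614,000 × 20% = R$122,800
  → R$139,300

Alternative minimum tax:
  Adjusted income: R$764,000 + R$86,000 + R$128,500 + R$245,500 = R$1,224,000
  Exemption: 25% × (R$1,224,000 − R$530,000) = R$173,500 ≥ R$62,000, so the exemption is fully phased out
  Base: R$1,224,000 − R$0 = R$1,224,000
  R$1,224,000 × 10% = R$122,400

R$139,300 > R$122,400, so the ordinary income tax governs.

R$139,300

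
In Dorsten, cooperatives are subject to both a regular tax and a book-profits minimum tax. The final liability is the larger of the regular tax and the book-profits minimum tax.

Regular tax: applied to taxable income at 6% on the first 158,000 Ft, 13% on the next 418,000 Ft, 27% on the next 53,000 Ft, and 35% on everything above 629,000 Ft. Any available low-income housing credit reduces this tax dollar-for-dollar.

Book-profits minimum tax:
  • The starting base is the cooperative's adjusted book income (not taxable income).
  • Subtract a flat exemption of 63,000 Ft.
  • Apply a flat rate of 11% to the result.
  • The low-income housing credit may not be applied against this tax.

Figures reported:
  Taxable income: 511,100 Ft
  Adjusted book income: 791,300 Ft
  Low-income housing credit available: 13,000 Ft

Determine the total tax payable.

80,113 Ft

Regular tax:
  158,000 Ft × 6% = 9,480 Ft
  353,100 Ft × 13% = 45,903 Ft
  → 55,383 Ft
  Less low-income housing credit 13,000 Ft → 42,383 Ft

Book-profits minimum tax:
  Base (adjusted book income): 791,300 Ft
  Less exemption 63,000 Ft → base 728,300 Ft
  728,300 Ft × 11% = 80,113 Ft

80,113 Ft > 42,383 Ft, so the book-profits minimum tax is the binding amount.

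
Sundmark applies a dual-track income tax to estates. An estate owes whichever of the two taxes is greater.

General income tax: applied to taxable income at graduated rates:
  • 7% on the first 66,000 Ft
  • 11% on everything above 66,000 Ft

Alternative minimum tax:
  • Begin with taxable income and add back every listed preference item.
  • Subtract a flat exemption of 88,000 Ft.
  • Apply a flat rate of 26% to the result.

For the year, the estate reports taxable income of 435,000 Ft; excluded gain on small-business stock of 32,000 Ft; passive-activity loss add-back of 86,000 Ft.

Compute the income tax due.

120,900 Ft

Alternative minimum tax:
  Adjusted income: 435,000 Ft + 32,000 Ft + 86,000 Ft = 553,000 Ft
  Less exemption 88,000 Ft → base 465,000 Ft
  465,000 Ft × 26% = 120,900 Ft

General income tax:
  66,000 Ft × 7% = 4,620 Ft
  369,000 Ft × 11% = 40,590 Ft
  → 45,210 Ft

120,900 Ft > 45,210 Ft, so the alternative minimum tax is the binding amount.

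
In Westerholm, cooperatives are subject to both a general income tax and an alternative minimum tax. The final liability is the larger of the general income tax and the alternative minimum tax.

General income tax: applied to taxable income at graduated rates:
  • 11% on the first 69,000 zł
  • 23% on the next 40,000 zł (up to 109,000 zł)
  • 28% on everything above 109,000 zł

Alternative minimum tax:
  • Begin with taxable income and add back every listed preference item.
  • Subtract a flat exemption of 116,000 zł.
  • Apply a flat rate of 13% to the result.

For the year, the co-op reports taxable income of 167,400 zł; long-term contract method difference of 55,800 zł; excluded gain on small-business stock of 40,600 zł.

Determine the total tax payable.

33,142 zł

General income tax:
  69,000 zł × 11% = 7,590 zł
  40,000 zł × 23% = 9,200 zł
  58,400 zł × 28% = 16,352 zł
  → 33,142 zł

Alternative minimum tax:
  Adjusted income: 167,400 zł + 55,800 zł + 40,600 zł = 263,800 zł
  Less exemption 116,000 zł → base 147,800 zł
  147,800 zł × 13% = 19,214 zł

33,142 zł > 19,214 zł, so the general income tax governs.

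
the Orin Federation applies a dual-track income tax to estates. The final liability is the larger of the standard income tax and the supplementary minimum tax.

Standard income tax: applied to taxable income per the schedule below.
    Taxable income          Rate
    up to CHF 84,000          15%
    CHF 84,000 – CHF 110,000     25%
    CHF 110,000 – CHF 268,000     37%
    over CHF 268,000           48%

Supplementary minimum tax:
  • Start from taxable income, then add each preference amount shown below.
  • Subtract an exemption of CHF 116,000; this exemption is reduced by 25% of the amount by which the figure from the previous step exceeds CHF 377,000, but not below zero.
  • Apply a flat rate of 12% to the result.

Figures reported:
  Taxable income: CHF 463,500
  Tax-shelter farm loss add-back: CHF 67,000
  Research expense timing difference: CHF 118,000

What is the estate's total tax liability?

CHF 171,400

Supplementary minimum tax:
  Adjusted income: CHF 463,500 + CHF 67,000 + CHF 118,000 = CHF 648,500
  Exemption: CHF 116,000 − 25% × (CHF 648,500 − CHF 377,000) = CHF 116,000 − CHF 67,875 = CHF 48,125
  Base: CHF 648,500 − CHF 48,125 = CHF 600,375
  CHF 600,375 × 12% = CHF 72,045

Standard income tax:
  CHF 84,000 × 15% = CHF 12,600
  CHF 26,000 × 25% = CHF 6,500
  CHF 158,000 × 37% = CHF 58,460
  CHF 195,500 × 48% = CHF 93,840
  → CHF 171,400

CHF 171,400 > CHF 72,045, so the standard income tax governs.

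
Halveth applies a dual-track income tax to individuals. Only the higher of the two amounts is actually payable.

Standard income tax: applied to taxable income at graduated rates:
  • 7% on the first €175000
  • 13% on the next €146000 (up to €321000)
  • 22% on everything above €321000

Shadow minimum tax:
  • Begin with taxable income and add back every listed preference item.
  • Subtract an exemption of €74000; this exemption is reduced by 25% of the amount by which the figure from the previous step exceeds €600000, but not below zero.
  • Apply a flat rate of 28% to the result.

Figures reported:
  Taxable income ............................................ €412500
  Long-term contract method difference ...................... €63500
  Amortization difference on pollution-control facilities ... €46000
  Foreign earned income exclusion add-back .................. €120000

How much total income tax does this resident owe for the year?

Shadow minimum tax:
  Adjusted income: €412500 + €63500 + €46000 + €120000 = €642000
  Exemption: €74000 − 25% × (€642000 − €600000) = €74000 − €10500 = €63500
  Base: €642000 − €63500 = €578500
  €578500 × 28% = €161980

Standard income tax:
  €175000 × 7% = €12250
  €146000 × 13% = €18980
  €91500 × 22% = €20130
  → €51360

€161980 > €51360, so the shadow minimum tax is the binding amount.

€161980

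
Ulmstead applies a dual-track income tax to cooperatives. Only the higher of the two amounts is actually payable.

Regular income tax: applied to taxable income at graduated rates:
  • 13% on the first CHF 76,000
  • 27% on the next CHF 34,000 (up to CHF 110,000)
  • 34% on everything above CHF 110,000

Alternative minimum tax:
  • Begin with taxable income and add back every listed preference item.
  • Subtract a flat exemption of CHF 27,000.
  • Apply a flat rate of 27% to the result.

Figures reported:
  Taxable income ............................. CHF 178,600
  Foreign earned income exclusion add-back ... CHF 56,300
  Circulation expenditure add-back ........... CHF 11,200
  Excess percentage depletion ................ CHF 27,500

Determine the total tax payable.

CHF 66,582

Alternative minimum tax:
  Adjusted income: CHF 178,600 + CHF 56,300 + CHF 11,200 + CHF 27,500 = CHF 273,600
  Less exemption CHF 27,000 → base CHF 246,600
  CHF 246,600 × 27% = CHF 66,582

Regular income tax:
  CHF 76,000 × 13% = CHF 9,880
  CHF 34,000 × 27% = CHF 9,180
  CHF 68,600 × 34% = CHF 23,324
  → CHF 42,384

CHF 66,582 > CHF 42,384, so the alternative minimum tax is the binding amount.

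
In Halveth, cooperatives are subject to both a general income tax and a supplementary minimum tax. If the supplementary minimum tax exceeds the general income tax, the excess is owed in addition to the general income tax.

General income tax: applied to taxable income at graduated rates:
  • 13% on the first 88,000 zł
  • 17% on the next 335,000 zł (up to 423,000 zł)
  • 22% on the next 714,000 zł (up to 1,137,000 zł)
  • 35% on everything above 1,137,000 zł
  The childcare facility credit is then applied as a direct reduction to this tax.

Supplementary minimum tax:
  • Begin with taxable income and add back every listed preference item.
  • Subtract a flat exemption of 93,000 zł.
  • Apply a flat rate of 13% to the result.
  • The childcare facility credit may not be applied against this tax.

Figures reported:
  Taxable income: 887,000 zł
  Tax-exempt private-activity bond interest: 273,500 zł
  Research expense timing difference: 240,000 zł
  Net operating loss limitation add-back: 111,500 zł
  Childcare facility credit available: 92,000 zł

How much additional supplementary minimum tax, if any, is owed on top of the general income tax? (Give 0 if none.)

106,000 zł

General income tax:
  88,000 zł × 13% = 11,440 zł
  335,000 zł × 17% = 56,950 zł
  464,000 zł × 22% = 102,080 zł
  → 170,470 zł
  Less childcare facility credit 92,000 zł → 78,470 zł

Supplementary minimum tax:
  Adjusted income: 887,000 zł + 273,500 zł + 240,000 zł + 111,500 zł = 1,512,000 zł
  Less exemption 93,000 zł → base 1,419,000 zł
  1,419,000 zł × 13% = 184,470 zł

Excess of supplementary minimum tax over general income tax: 184,470 zł − 78,470 zł = 106,000 zł.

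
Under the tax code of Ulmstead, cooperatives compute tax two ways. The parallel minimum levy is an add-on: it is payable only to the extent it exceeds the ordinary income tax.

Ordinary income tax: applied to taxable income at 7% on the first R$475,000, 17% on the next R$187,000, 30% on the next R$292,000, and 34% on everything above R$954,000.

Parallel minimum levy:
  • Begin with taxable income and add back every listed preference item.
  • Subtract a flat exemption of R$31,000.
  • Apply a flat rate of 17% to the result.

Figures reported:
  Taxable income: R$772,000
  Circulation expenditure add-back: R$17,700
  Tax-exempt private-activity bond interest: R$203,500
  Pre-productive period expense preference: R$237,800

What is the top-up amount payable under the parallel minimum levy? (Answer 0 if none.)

R$105,960

Parallel minimum levy:
  Adjusted income: R$772,000 + R$17,700 + R$203,500 + R$237,800 = R$1,231,000
  Less exemption R$31,000 → base R$1,200,000
  R$1,200,000 × 17% = R$204,000

Ordinary income tax:
  R$475,000 × 7% = R$33,250
  R$187,000 × 17% = R$31,790
  R$110,000 × 30% = R$33,000
  → R$98,040

Excess of parallel minimum levy over ordinary income tax: R$204,000 − R$98,040 = R$105,960.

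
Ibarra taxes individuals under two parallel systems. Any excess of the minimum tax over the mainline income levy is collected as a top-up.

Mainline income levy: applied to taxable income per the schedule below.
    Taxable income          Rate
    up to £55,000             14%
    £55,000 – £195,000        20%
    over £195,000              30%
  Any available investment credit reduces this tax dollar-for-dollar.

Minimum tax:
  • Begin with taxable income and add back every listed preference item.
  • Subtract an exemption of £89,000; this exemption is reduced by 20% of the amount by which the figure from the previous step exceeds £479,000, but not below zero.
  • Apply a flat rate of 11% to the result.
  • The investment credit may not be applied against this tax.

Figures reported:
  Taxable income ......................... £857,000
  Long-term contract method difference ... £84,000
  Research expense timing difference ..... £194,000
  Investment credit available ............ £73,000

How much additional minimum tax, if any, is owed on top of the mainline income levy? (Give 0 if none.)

Minimum tax:
  Adjusted income: £857,000 + £84,000 + £194,000 = £1,135,000
  Exemption: 20% × (£1,135,000 − £479,000) = £131,200 ≥ £89,000, so the exemption is fully phased out
  Base: £1,135,000 − £0 = £1,135,000
  £1,135,000 × 11% = £124,850

Mainline income levy:
  £55,000 × 14% = £7,700
  £140,000 × 20% = £28,000
  £662,000 × 30% = £198,600
  → £234,300
  Less investment credit £73,000 → £161,300

£124,850 ≤ £161,300, so no add-on is due.

£0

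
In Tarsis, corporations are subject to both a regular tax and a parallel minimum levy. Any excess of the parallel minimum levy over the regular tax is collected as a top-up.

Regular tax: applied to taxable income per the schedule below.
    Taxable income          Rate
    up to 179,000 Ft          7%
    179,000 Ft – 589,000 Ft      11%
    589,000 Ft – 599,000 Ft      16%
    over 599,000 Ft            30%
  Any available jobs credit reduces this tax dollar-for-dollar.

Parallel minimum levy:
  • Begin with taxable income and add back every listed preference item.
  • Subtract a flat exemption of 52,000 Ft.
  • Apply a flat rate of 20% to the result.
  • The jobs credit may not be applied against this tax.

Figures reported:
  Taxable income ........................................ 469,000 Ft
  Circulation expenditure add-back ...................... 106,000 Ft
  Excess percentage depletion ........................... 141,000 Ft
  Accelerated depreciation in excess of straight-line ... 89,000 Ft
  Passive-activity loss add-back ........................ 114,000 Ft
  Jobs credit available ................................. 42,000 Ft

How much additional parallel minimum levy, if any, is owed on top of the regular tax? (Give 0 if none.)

Parallel minimum levy:
  Adjusted income: 469,000 Ft + 106,000 Ft + 141,000 Ft + 89,000 Ft + 114,000 Ft = 919,000 Ft
  Less exemption 52,000 Ft → base 867,000 Ft
  867,000 Ft × 20% = 173,400 Ft

Regular tax:
  179,000 Ft × 7% = 12,530 Ft
  290,000 Ft × 11% = 31,900 Ft
  → 44,430 Ft
  Less jobs credit 42,000 Ft → 2,430 Ft

Excess of parallel minimum levy over regular tax: 173,400 Ft − 2,430 Ft = 170,970 Ft.

170,970 Ft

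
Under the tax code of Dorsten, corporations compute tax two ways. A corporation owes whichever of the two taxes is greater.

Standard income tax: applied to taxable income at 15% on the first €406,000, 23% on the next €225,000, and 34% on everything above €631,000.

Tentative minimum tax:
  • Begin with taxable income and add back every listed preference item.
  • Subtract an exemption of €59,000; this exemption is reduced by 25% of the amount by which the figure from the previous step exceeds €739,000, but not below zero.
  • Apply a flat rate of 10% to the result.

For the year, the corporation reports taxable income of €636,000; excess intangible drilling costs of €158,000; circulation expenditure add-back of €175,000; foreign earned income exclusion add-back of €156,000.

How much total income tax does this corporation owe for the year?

Standard income tax:
  €406,000 × 15% = €60,900
  €225,000 × 23% = €51,750
  €5,000 × 34% = €1,700
  → €114,350

Tentative minimum tax:
  Adjusted income: €636,000 + €158,000 + €175,000 + €156,000 = €1,125,000
  Exemption: 25% × (€1,125,000 − €739,000) = €96,500 ≥ €59,000, so the exemption is fully phased out
  Base: €1,125,000 − €0 = €1,125,000
  €1,125,000 × 10% = €112,500

€114,350 > €112,500, so the standard income tax governs.

€114,350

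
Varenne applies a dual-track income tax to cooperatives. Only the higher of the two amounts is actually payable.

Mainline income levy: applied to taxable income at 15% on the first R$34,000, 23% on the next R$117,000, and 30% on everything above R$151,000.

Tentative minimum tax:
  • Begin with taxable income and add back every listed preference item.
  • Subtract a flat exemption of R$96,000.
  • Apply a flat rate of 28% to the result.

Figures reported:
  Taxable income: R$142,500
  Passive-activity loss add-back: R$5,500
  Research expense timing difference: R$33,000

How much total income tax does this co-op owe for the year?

Mainline income levy:
  R$34,000 × 15% = R$5,100
  R$108,500 × 23% = R$24,955
  → R$30,055

Tentative minimum tax:
  Adjusted income: R$142,500 + R$5,500 + R$33,000 = R$181,000
  Less exemption R$96,000 → base R$85,000
  R$85,000 × 28% = R$23,800

R$30,055 > R$23,800, so the mainline income levy governs.

R$30,055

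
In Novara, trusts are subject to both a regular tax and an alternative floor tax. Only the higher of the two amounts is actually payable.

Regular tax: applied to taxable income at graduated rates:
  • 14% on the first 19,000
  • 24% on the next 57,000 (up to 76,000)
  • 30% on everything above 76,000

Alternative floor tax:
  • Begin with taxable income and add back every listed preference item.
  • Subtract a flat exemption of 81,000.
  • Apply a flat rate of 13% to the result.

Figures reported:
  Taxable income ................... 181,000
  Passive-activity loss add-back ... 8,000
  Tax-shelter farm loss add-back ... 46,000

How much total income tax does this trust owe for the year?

47,840

Alternative floor tax:
  Adjusted income: 181,000 + 8,000 + 46,000 = 235,000
  Less exemption 81,000 → base 154,000
  154,000 × 13% = 20,020

Regular tax:
  19,000 × 14% = 2,660
  57,000 × 24% = 13,680
  105,000 × 30% = 31,500
  → 47,840

47,840 > 20,020, so the regular tax governs.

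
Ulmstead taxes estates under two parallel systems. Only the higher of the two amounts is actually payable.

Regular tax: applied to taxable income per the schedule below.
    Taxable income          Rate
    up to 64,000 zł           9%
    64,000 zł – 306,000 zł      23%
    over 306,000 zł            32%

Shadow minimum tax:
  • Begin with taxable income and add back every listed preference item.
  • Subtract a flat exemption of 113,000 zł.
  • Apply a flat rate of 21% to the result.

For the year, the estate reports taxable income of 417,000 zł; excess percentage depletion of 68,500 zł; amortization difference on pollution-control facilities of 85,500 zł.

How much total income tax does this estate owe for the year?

Shadow minimum tax:
  Adjusted income: 417,000 zł + 68,500 zł + 85,500 zł = 571,000 zł
  Less exemption 113,000 zł → base 458,000 zł
  458,000 zł × 21% = 96,180 zł

Regular tax:
  64,000 zł × 9% = 5,760 zł
  242,000 zł × 23% = 55,660 zł
  111,000 zł × 32% = 35,520 zł
  → 96,940 zł

96,940 zł > 96,180 zł, so the regular tax governs.

96,940 zł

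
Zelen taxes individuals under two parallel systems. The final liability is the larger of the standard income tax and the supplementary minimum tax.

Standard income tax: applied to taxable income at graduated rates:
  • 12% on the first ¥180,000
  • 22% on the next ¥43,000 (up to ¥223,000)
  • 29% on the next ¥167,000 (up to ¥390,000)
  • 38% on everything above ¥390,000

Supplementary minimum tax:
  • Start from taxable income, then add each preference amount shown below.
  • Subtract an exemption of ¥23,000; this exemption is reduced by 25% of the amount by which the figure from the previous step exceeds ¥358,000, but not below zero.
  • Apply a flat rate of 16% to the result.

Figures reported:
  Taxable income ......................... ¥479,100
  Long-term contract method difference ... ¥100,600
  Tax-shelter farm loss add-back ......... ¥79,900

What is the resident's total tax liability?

¥113,348

Supplementary minimum tax:
  Adjusted income: ¥479,100 + ¥100,600 + ¥79,900 = ¥659,600
  Exemption: 25% × (¥659,600 − ¥358,000) = ¥75,400 ≥ ¥23,000, so the exemption is fully phased out
  Base: ¥659,600 − ¥0 = ¥659,600
  ¥659,600 × 16% = ¥105,536

Standard income tax:
  ¥180,000 × 12% = ¥21,600
  ¥43,000 × 22% = ¥9,460
  ¥167,000 × 29% = ¥48,430
  ¥89,100 × 38% = ¥33,858
  → ¥113,348

¥113,348 > ¥105,536, so the standard income tax governs.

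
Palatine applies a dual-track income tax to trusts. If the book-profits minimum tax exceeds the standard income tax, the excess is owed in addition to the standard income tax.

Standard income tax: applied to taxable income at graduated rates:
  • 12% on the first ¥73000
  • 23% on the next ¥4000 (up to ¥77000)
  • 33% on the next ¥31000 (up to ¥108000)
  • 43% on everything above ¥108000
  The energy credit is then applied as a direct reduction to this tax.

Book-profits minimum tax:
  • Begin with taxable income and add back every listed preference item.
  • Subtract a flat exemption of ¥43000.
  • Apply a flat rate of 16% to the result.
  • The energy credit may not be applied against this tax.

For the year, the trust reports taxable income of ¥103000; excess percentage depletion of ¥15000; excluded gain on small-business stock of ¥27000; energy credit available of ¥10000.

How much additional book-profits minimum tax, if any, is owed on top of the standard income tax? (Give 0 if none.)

Standard income tax:
  ¥73000 × 12% = ¥8760
  ¥4000 × 23% = ¥920
  ¥26000 × 33% = ¥8580
  → ¥18260
  Less energy credit ¥10000 → ¥8260

Book-profits minimum tax:
  Adjusted income: ¥103000 + ¥15000 + ¥27000 = ¥145000
  Less exemption ¥43000 → base ¥102000
  ¥102000 × 16% = ¥16320

Excess of book-profits minimum tax over standard income tax: ¥16320 − ¥8260 = ¥8060.

¥8060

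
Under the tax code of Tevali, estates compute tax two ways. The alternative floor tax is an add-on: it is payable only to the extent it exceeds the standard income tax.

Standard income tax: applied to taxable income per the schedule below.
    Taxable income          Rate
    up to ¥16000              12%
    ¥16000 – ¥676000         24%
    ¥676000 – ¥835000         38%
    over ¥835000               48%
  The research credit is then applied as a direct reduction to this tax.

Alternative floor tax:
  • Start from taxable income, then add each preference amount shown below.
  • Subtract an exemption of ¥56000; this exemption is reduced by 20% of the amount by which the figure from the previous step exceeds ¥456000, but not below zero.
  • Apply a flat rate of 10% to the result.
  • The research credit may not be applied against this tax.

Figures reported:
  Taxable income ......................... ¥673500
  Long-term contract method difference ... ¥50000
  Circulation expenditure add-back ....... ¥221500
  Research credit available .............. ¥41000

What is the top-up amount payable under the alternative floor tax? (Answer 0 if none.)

Alternative floor tax:
  Adjusted income: ¥673500 + ¥50000 + ¥221500 = ¥945000
  Exemption: 20% × (¥945000 − ¥456000) = ¥97800 ≥ ¥56000, so the exemption is fully phased out
  Base: ¥945000 − ¥0 = ¥945000
  ¥945000 × 10% = ¥94500

Standard income tax:
  ¥16000 × 12% = ¥1920
  ¥657500 × 24% = ¥157800
  → ¥159720
  Less research credit ¥41000 → ¥118720

¥94500 ≤ ¥118720, so no add-on is due.

¥0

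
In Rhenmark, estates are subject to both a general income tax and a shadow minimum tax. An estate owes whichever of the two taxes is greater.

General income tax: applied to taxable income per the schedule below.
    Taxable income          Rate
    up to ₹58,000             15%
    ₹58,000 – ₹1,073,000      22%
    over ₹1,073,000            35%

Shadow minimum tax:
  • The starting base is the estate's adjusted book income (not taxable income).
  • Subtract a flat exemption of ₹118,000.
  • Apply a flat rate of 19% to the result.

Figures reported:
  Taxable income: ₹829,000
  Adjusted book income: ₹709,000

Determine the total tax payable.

General income tax:
  ₹58,000 × 15% = ₹8,700
  ₹771,000 × 22% = ₹169,620
  → ₹178,320

Shadow minimum tax:
  Base (adjusted book income): ₹709,000
  Less exemption ₹118,000 → base ₹591,000
  ₹591,000 × 19% = ₹112,290

₹178,320 > ₹112,290, so the general income tax governs.

₹178,320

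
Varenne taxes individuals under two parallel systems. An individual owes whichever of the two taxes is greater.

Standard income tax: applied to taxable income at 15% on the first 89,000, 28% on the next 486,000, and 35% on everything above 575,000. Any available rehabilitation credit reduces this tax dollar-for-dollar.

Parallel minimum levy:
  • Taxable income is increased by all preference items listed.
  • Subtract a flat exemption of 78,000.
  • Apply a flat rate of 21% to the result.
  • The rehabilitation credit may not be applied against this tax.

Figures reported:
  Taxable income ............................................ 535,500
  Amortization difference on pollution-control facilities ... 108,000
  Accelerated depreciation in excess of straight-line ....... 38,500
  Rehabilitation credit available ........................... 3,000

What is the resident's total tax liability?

135,370

Standard income tax:
  89,000 × 15% = 13,350
  446,500 × 28% = 125,020
  → 138,370
  Less rehabilitation credit 3,000 → 135,370

Parallel minimum levy:
  Adjusted income: 535,500 + 108,000 + 38,500 = 682,000
  Less exemption 78,000 → base 604,000
  604,000 × 21% = 126,840

135,370 > 126,840, so the standard income tax governs.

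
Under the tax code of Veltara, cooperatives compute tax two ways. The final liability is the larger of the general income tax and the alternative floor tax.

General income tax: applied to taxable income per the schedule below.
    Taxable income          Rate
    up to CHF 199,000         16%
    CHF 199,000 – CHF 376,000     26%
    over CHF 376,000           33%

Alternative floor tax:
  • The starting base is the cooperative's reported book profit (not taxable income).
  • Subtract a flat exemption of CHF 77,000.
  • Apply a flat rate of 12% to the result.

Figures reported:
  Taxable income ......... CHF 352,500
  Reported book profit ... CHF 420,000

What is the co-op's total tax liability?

CHF 71,750

General income tax:
  CHF 199,000 × 16% = CHF 31,840
  CHF 153,500 × 26% = CHF 39,910
  → CHF 71,750

Alternative floor tax:
  Base (reported book profit): CHF 420,000
  Less exemption CHF 77,000 → base CHF 343,000
  CHF 343,000 × 12% = CHF 41,160

CHF 71,750 > CHF 41,160, so the general income tax governs.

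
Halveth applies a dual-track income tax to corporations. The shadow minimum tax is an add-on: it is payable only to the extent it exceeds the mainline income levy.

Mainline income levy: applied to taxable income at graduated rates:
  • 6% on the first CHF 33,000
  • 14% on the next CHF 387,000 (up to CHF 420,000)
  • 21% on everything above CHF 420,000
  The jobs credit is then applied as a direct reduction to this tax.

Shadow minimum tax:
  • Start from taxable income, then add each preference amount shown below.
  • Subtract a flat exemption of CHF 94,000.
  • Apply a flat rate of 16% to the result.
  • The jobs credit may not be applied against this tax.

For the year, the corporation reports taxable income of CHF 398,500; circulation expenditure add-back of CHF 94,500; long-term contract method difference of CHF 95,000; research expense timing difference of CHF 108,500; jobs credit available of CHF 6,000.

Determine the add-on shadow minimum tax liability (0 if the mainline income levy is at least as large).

Shadow minimum tax:
  Adjusted income: CHF 398,500 + CHF 94,500 + CHF 95,000 + CHF 108,500 = CHF 696,500
  Less exemption CHF 94,000 → base CHF 602,500
  CHF 602,500 × 16% = CHF 96,400

Mainline income levy:
  CHF 33,000 × 6% = CHF 1,980
  CHF 365,500 × 14% = CHF 51,170
  → CHF 53,150
  Less jobs credit CHF 6,000 → CHF 47,150

Excess of shadow minimum tax over mainline income levy: CHF 96,400 − CHF 47,150 = CHF 49,250.

CHF 49,250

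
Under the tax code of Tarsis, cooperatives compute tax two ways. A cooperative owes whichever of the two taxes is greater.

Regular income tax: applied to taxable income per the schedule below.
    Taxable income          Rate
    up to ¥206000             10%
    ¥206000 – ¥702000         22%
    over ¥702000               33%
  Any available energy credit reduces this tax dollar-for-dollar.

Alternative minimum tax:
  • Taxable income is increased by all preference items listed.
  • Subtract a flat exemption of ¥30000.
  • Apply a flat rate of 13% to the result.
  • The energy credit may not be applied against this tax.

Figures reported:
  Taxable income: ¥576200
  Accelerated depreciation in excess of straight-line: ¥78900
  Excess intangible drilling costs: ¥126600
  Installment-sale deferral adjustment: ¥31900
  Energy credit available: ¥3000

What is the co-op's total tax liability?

Regular income tax:
  ¥206000 × 10% = ¥20600
  ¥370200 × 22% = ¥81444
  → ¥102044
  Less energy credit ¥3000 → ¥99044

Alternative minimum tax:
  Adjusted income: ¥576200 + ¥78900 + ¥126600 + ¥31900 = ¥813600
  Less exemption ¥30000 → base ¥783600
  ¥783600 × 13% = ¥101868

¥101868 > ¥99044, so the alternative minimum tax is the binding amount.

¥101868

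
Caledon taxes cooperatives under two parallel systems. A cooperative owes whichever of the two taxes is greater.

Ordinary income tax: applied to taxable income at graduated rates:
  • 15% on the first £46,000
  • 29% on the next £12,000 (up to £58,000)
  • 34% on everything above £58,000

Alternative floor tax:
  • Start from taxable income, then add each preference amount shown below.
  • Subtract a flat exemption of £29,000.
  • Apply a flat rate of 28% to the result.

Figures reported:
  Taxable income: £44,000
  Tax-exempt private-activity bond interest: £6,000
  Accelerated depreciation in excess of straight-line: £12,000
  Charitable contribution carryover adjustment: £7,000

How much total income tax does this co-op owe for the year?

Ordinary income tax:
  £44,000 × 15% = £6,600

Alternative floor tax:
  Adjusted income: £44,000 + £6,000 + £12,000 + £7,000 = £69,000
  Less exemption £29,000 → base £40,000
  £40,000 × 28% = £11,200

£11,200 > £6,600, so the alternative floor tax is the binding amount.

£11,200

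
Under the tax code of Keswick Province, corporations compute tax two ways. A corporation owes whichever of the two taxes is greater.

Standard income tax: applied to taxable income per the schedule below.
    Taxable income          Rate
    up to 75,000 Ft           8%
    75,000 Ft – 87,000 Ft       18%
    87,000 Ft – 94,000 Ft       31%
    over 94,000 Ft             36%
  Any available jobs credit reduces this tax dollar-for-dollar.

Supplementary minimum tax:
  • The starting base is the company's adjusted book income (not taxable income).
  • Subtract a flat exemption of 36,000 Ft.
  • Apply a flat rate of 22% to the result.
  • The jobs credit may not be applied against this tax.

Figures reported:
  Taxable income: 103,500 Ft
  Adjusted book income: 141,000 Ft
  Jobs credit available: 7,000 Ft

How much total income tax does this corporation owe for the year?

Supplementary minimum tax:
  Base (adjusted book income): 141,000 Ft
  Less exemption 36,000 Ft → base 105,000 Ft
  105,000 Ft × 22% = 23,100 Ft

Standard income tax:
  75,000 Ft × 8% = 6,000 Ft
  12,000 Ft × 18% = 2,160 Ft
  7,000 Ft × 31% = 2,170 Ft
  9,500 Ft × 36% = 3,420 Ft
  → 13,750 Ft
  Less jobs credit 7,000 Ft → 6,750 Ft

23,100 Ft > 6,750 Ft, so the supplementary minimum tax is the binding amount.

23,100 Ft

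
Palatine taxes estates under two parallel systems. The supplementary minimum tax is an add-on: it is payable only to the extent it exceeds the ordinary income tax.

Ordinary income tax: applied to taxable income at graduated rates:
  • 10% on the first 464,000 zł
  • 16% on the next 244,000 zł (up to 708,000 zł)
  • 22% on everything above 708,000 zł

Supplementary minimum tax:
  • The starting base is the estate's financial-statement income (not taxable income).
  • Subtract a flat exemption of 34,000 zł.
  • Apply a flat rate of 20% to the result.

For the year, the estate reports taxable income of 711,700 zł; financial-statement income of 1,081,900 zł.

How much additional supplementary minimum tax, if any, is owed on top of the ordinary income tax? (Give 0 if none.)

123,326 zł

Supplementary minimum tax:
  Base (financial-statement income): 1,081,900 zł
  Less exemption 34,000 zł → base 1,047,900 zł
  1,047,900 zł × 20% = 209,580 zł

Ordinary income tax:
  464,000 zł × 10% = 46,400 zł
  244,000 zł × 16% = 39,040 zł
  3,700 zł × 22% = 814 zł
  → 86,254 zł

Excess of supplementary minimum tax over ordinary income tax: 209,580 zł − 86,254 zł = 123,326 zł.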